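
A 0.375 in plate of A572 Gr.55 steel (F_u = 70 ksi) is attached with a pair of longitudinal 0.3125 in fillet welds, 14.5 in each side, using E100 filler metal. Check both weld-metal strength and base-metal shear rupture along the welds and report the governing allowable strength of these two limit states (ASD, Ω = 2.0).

E100XX → F_EXX = 100 ksi.
t_e = 0.707 × 0.3125 = 0.2209 in; L = 29 in.
Weld metal: R_n/Ω = (1/2.0) × 0.6 × 100 × 0.2209 × 29 = 192.2 kips.
Base metal (shear rupture): R_n/Ω = (1/2.0) × 0.6 × 70 × 0.375 × 29 = 228.4 kips.
Governing: weld metal.

R_n/Ω ≈ 192 kips (weld metal governs)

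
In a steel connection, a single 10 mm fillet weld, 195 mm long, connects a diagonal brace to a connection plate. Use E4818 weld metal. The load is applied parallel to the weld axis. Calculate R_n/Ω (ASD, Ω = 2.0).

R_n/Ω ≈ 199 kN

E48XX → F_EXX = 480 MPa.
Effective throat t_e = 0.707 × 10 = 7.07 mm.
Total length L = 195 mm; A_we = 7.07 × 195 = 1379 mm².
F_nw = 0.6 F_EXX = 0.6 × 480 = 288 MPa.
R_n = 288 × 1379 × 10⁻³ = 397.1 kN; R_n/Ω = 397.1/2.0 = 198.5 kN.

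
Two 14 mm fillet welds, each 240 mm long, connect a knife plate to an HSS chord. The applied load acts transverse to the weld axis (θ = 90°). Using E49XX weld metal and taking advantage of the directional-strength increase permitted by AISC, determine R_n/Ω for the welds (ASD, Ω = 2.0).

R_n/Ω ≈ 1050 kN

E49XX → F_EXX = 490 MPa.
t_e = 0.707 × 14 = 9.898 mm; A_we = 9.898 × 480 = 4751 mm².
Directional factor: 1.0 + 0.5 sin^1.5(90°) = 1.5.
F_nw = 0.6 × 490 × 1.5 = 441 MPa.
R_n/Ω = (441 × 4751) / 2.0 × 10⁻³ = 1048 kN.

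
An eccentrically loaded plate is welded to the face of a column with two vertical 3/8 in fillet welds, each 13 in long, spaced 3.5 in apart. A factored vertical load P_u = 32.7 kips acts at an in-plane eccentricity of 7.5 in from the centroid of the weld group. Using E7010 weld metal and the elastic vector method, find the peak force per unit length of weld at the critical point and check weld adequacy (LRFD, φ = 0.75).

E70XX → F_EXX = 70 ksi.
Total weld length L_w = 26 in. Treat welds as unit-width lines.
Polar moment about centroid: J = 2[d³/12 + d(b/2)²] = 2[13³/12 + 13×1.75²] = 445.8 in³.
Direct shear f_v = P/L_w = 32.7 / 26 = 1.258 kip/in (vertical).
Torsion M = P·e = 32.7 × 7.5 = 245.25 kip·in.
Critical point at (x, y) = (1.75, 6.5) from centroid. f_tx = M·y/J = 3.576 kip/in; f_ty = M·x/J = 0.9628 kip/in.
Resultant f_max = √[f_tx² + (f_v + f_ty)²] = √[3.576² + (1.258 + 0.9628)²] = 4.209 kip/in.
Capacity per unit length: φr_n = 0.75 × 0.6 × 70 × (0.707 × 0.375) = 8.351 kip/in.
4.209 ≤ 8.351 → adequate.

f_max ≈ 4.21 kip/in; adequate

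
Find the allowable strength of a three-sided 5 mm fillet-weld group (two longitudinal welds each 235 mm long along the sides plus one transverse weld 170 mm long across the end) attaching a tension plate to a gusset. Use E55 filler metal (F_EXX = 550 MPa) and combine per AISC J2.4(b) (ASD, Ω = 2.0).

R_n/Ω ≈ 382 kN

t_e = 0.707 × 5 = 3.535 mm.
R_nwl = 0.6 × 550 × 3.535 × 470 × 10⁻³ = 548.3 kN (longitudinal, 2 welds).
R_nwt = 0.6 × 550 × 3.535 × 170 × 10⁻³ = 198.3 kN (transverse, base value).
(i) R_nwl + R_nwt = 746.6 kN; (ii) 0.85 R_nwl + 1.5 R_nwt = 763.5 kN.
R_n = max = 763.5 kN [governs: (ii)]; R_n/Ω = 381.8 kN.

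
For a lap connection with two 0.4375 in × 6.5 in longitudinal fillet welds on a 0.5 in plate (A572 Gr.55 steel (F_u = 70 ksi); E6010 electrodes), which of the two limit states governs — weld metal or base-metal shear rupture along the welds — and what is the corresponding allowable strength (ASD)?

E60XX → F_EXX = 60 ksi.
t_e = 0.707 × 0.4375 = 0.3093 in; L = 13 in.
Weld metal: R_n/Ω = (1/2.0) × 0.6 × 60 × 0.3093 × 13 = 72.38 kip.
Base metal (shear rupture): R_n/Ω = (1/2.0) × 0.6 × 70 × 0.5 × 13 = 136.5 kip.
Governing: weld metal.

R_n/Ω ≈ 72.4 kip (weld metal governs)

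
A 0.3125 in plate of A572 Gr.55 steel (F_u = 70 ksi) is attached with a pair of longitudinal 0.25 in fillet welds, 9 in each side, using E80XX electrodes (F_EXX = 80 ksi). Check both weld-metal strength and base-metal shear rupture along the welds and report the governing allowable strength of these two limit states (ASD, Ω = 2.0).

R_n/Ω ≈ 76.4 kips (weld metal governs)

t_e = 0.707 × 0.25 = 0.1767 in; L = 18 in.
Weld metal: R_n/Ω = (1/2.0) × 0.6 × 80 × 0.1767 × 18 = 76.36 kips.
Base metal (shear rupture): R_n/Ω = (1/2.0) × 0.6 × 70 × 0.3125 × 18 = 118.1 kips.
Governing: weld metal.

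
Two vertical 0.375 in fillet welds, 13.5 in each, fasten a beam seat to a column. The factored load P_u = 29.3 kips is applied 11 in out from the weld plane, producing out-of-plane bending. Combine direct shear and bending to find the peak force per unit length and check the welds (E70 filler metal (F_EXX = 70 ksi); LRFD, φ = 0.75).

f_max ≈ 5.42 kip/in; adequate

L_w = 2 × 13.5 = 27 in; section modulus (unit throat) S = 2 × L²/6 = 60.75 in².
Direct shear f_v = P/L_w = 29.3/27 = 1.085 kip/in.
Moment M = P × e = 29.3 × 11 = 322.3 kip·in; bending f_b = M/S = 5.305 kip/in.
f_max = √(f_v² + f_b²) = √(1.085² + 5.305²) = 5.415 kip/in.
φr_n = 0.75 × 0.6 × 70 × (0.707 × 0.375) = 8.351 kip/in → adequate.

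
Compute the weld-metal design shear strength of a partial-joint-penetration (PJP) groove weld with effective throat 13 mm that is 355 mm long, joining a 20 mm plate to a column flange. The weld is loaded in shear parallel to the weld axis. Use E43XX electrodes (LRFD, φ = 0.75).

φR_n ≈ 893 kN

E43XX → F_EXX = 430 MPa.
Effective throat (given) t_e = 13 mm.
A_we = 13 × 355 = 4615 mm².
F_nw = 0.6 F_EXX = 258 MPa.
φR_n = 0.75 × 258 × 4615 × 10⁻³ = 893 kN.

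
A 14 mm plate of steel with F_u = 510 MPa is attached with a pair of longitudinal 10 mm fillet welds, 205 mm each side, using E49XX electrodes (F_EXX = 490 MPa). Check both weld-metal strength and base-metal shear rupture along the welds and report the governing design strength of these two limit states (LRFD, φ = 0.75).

φR_n ≈ 639 kN (weld metal governs)

t_e = 0.707 × 10 = 7.07 mm; L = 410 mm.
Weld metal: φR_n = 0.75 × 0.6 × 490 × 7.07 × 410 × 10⁻³ = 639.2 kN.
Base metal (shear rupture): φR_n = 0.75 × 0.6 × 510 × 14 × 410 × 10⁻³ = 1317 kN.
Governing: weld metal.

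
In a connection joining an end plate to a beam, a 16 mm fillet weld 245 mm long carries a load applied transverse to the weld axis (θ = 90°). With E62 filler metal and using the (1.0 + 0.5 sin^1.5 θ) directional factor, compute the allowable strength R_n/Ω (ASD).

E62XX → F_EXX = 620 MPa.
t_e = 0.707 × 16 = 11.31 mm; A_we = 11.31 × 245 = 2771 mm².
Directional factor: 1.0 + 0.5 sin^1.5(90°) = 1.5.
F_nw = 0.6 × 620 × 1.5 = 558 MPa.
R_n/Ω = (558 × 2771) / 2.0 × 10⁻³ = 773.2 kN.

R_n/Ω ≈ 773 kN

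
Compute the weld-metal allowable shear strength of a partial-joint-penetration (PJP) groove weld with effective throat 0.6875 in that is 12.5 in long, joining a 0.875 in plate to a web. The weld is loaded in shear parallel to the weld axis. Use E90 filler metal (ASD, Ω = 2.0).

R_n/Ω ≈ 232 kips

E90XX → F_EXX = 90 ksi.
Effective throat (given) t_e = 0.6875 in.
A_we = 0.6875 × 12.5 = 8.594 in².
F_nw = 0.6 F_EXX = 54 ksi.
R_n/Ω = (54 × 8.594) / 2.0 = 232 kips.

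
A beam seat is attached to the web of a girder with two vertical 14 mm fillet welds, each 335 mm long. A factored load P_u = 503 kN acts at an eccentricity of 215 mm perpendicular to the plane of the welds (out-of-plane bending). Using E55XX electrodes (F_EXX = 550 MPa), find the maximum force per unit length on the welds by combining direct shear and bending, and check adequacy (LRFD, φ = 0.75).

f_max ≈ 2990 N/mm; NOT adequate

L_w = 2 × 335 = 670 mm; section modulus (unit throat) S = 2 × L²/6 = 37410 mm².
Direct shear f_v = P/L_w = 503×10³/670 = 750.7 N/mm.
Moment M = P × e = 503×10³ × 215 = 108140000 N·mm; bending f_b = M/S = 2891 N/mm.
f_max = √(f_v² + f_b²) = √(750.7² + 2891²) = 2987 N/mm.
φr_n = 0.75 × 0.6 × 550 × (0.707 × 14) = 2450 N/mm → NOT adequate.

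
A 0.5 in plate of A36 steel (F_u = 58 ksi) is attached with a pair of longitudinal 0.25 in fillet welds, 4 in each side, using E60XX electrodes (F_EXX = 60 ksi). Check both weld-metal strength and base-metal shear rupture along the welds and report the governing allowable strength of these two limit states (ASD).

R_n/Ω ≈ 25.5 kips (weld metal governs)

t_e = 0.707 × 0.25 = 0.1767 in; L = 8 in.
Weld metal: R_n/Ω = (1/2.0) × 0.6 × 60 × 0.1767 × 8 = 25.45 kips.
Base metal (shear rupture): R_n/Ω = (1/2.0) × 0.6 × 58 × 0.5 × 8 = 69.6 kips.
Governing: weld metal.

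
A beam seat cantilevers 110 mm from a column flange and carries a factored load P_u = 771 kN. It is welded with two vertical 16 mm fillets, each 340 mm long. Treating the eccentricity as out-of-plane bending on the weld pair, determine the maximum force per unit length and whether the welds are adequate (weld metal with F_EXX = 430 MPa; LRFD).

f_max ≈ 2480 N/mm; NOT adequate

L_w = 2 × 340 = 680 mm; section modulus (unit throat) S = 2 × L²/6 = 38530 mm².
Direct shear f_v = P/L_w = 771×10³/680 = 1134 N/mm.
Moment M = P × e = 771×10³ × 110 = 84810000 N·mm; bending f_b = M/S = 2201 N/mm.
f_max = √(f_v² + f_b²) = √(1134² + 2201²) = 2476 N/mm.
φr_n = 0.75 × 0.6 × 430 × (0.707 × 16) = 2189 N/mm → NOT adequate.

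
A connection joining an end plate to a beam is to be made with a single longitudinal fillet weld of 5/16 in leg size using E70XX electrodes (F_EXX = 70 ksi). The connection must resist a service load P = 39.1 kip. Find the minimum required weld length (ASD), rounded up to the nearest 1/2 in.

Throat t_e = 0.707 × 0.3125 = 0.2209 in.
r_n/Ω = (0.6 × 70 × 0.2209) / 2.0 = 4.64 kip/in.
L_req = P / (r_n/Ω) = 39.1 / 4.64 = 8.427 in total.
Round up → use L = 8.5 in.

L = 8.5 in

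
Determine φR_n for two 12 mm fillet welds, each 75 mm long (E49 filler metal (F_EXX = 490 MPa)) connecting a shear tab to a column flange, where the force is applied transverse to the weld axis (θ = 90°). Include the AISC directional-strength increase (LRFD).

t_e = 0.707 × 12 = 8.484 mm; A_we = 8.484 × 150 = 1273 mm².
Directional factor: 1.0 + 0.5 sin^1.5(90°) = 1.5.
F_nw = 0.6 × 490 × 1.5 = 441 MPa.
φR_n = 0.75 × 441 × 1273 × 10⁻³ = 420.9 kN.

φR_n ≈ 421 kN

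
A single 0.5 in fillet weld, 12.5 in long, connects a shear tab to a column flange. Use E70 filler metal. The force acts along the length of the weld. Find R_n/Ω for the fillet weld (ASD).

E70XX → F_EXX = 70 ksi.
Effective throat t_e = 0.707 × 0.5 = 0.3535 in.
Total length L = 12.5 in; A_we = 0.3535 × 12.5 = 4.419 in².
F_nw = 0.6 F_EXX = 0.6 × 70 = 42 ksi.
R_n = 42 × 4.419 = 185.6 kips; R_n/Ω = 185.6/2.0 = 92.79 kips.

R_n/Ω ≈ 92.8 kips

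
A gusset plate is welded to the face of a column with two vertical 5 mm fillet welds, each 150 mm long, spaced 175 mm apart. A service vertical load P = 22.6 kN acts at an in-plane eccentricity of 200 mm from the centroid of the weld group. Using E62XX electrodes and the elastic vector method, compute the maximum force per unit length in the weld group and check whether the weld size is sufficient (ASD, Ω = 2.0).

E62XX → F_EXX = 620 MPa.
Total weld length L_w = 300 mm. Treat welds as unit-width lines.
Polar moment about centroid: J = 2[d³/12 + d(b/2)²] = 2[150³/12 + 150×87.5²] = 2859000 mm³.
Direct shear f_v = P/L_w = 22.6×10³ / 300 = 75.33 N/mm (vertical).
Torsion M = P·e = 22.6×10³ × 200 = 4520000 N·mm.
Critical point at (x, y) = (87.5, 75) from centroid. f_tx = M·y/J = 118.6 N/mm; f_ty = M·x/J = 138.3 N/mm.
Resultant f_max = √[f_tx² + (f_v + f_ty)²] = √[118.6² + (75.33 + 138.3)²] = 244.3 N/mm.
Capacity per unit length: r_n/Ω = (1/2.0) × 0.6 × 620 × (0.707 × 5) = 657.5 N/mm.
244.3 ≤ 657.5 → adequate.

f_max ≈ 244 N/mm; adequate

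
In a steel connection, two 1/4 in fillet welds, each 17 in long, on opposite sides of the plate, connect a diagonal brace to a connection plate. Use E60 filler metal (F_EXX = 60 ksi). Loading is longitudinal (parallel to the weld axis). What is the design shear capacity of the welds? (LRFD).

φR_n ≈ 162 kips

Effective throat t_e = 0.707 × 0.25 = 0.1767 in.
Total length L = 34 in; A_we = 0.1767 × 34 = 6.01 in².
F_nw = 0.6 F_EXX = 0.6 × 60 = 36 ksi.
φR_n = 0.75 × 36 × 6.01 = 162.3 kips.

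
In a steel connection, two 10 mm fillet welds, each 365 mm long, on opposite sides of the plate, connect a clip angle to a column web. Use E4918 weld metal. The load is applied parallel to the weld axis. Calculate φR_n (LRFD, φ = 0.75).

E49XX → F_EXX = 490 MPa.
Effective throat t_e = 0.707 × 10 = 7.07 mm.
Total length L = 730 mm; A_we = 7.07 × 730 = 5161 mm².
F_nw = 0.6 F_EXX = 0.6 × 490 = 294 MPa.
φR_n = 0.75 × 294 × 5161 × 10⁻³ = 1138 kN.

φR_n ≈ 1140 kN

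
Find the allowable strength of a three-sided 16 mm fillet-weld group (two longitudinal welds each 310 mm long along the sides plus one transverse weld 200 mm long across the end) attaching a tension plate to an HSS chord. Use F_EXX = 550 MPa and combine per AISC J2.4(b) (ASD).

R_n/Ω ≈ 1540 kN

t_e = 0.707 × 16 = 11.31 mm.
R_nwl = 0.6 × 550 × 11.31 × 620 × 10⁻³ = 2314 kN (longitudinal, 2 welds).
R_nwt = 0.6 × 550 × 11.31 × 200 × 10⁻³ = 746.6 kN (transverse, base value).
(i) R_nwl + R_nwt = 3061 kN; (ii) 0.85 R_nwl + 1.5 R_nwt = 3087 kN.
R_n = max = 3087 kN [governs: (ii)]; R_n/Ω = 1544 kN.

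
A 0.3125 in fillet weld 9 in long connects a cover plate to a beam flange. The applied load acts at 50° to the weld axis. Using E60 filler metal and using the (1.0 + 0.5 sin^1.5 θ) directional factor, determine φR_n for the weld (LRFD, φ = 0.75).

E60XX → F_EXX = 60 ksi.
t_e = 0.707 × 0.3125 = 0.2209 in; A_we = 0.2209 × 9 = 1.988 in².
Directional factor: 1.0 + 0.5 sin^1.5(50°) = 1.335.
F_nw = 0.6 × 60 × 1.335 = 48.07 ksi.
φR_n = 0.75 × 48.07 × 1.988 = 71.69 kip.

φR_n ≈ 71.7 kip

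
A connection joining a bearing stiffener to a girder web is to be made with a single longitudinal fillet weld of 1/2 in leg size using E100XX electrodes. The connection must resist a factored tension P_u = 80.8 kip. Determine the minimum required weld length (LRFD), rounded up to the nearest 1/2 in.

E100XX → F_EXX = 100 ksi.
Throat t_e = 0.707 × 0.5 = 0.3535 in.
φr_n = 0.75 × 0.6 × 100 × 0.3535 = 15.91 kip/in.
L_req = P_u / φr_n = 80.8 / 15.91 = 5.079 in total.
Round up → use L = 5.5 in.

L = 5.5 in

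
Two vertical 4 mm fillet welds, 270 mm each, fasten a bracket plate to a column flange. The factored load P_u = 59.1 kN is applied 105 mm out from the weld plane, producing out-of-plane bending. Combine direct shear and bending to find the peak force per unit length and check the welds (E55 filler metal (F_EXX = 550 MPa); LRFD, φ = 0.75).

L_w = 2 × 270 = 540 mm; section modulus (unit throat) S = 2 × L²/6 = 24300 mm².
Direct shear f_v = P/L_w = 59.1×10³/540 = 109.4 N/mm.
Moment M = P × e = 59.1×10³ × 105 = 6205500 N·mm; bending f_b = M/S = 255.4 N/mm.
f_max = √(f_v² + f_b²) = √(109.4² + 255.4²) = 277.8 N/mm.
φr_n = 0.75 × 0.6 × 550 × (0.707 × 4) = 699.9 N/mm → adequate.

f_max ≈ 278 N/mm; adequate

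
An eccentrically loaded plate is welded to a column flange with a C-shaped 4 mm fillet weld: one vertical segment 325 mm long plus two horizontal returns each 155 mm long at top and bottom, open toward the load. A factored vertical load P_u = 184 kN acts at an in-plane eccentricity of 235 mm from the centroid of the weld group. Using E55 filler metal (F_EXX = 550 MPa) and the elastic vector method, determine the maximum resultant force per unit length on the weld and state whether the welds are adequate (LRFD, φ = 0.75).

f_max ≈ 888 N/mm; NOT adequate

Total weld length L_w = 635 mm. Treat welds as unit-width lines.
Centroid: x̄ = 2×155×77.5 / 635 = 37.83 mm from the vertical weld.
Polar moment about centroid: J = I_x + I_y = [325³/12 + 2×155×162.5²] + [325×37.83² + 2(155³/12 + 155×39.67²)] = 12620000 mm³.
Direct shear f_v = P/L_w = 184×10³ / 635 = 289.8 N/mm (vertical).
Torsion M = P·e = 184×10³ × 235 = 43240000 N·mm.
Critical point at (x, y) = (117.2, 162.5) from centroid. f_tx = M·y/J = 556.8 N/mm; f_ty = M·x/J = 401.4 N/mm.
Resultant f_max = √[f_tx² + (f_v + f_ty)²] = √[556.8² + (289.8 + 401.4)²] = 887.6 N/mm.
Capacity per unit length: φr_n = 0.75 × 0.6 × 550 × (0.707 × 4) = 699.9 N/mm.
887.6 > 699.9 → NOT adequate.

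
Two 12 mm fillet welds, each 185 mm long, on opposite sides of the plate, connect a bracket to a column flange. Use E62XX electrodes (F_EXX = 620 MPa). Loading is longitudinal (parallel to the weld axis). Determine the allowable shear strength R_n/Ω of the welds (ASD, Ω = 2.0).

R_n/Ω ≈ 584 kN

Effective throat t_e = 0.707 × 12 = 8.484 mm.
Total length L = 370 mm; A_we = 8.484 × 370 = 3139 mm².
F_nw = 0.6 F_EXX = 0.6 × 620 = 372 MPa.
R_n = 372 × 3139 × 10⁻³ = 1168 kN; R_n/Ω = 1168/2.0 = 583.9 kN.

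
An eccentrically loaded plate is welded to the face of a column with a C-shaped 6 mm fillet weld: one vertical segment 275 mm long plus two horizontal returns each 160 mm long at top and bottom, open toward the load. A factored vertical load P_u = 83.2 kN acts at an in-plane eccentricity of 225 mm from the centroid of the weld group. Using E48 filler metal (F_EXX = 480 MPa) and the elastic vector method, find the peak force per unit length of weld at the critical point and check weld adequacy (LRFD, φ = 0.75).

Total weld length L_w = 595 mm. Treat welds as unit-width lines.
Centroid: x̄ = 2×160×80 / 595 = 43.03 mm from the vertical weld.
Polar moment about centroid: J = I_x + I_y = [275³/12 + 2×160×137.5²] + [275×43.03² + 2(160³/12 + 160×36.97²)] = 9412000 mm³.
Direct shear f_v = P/L_w = 83.2×10³ / 595 = 139.8 N/mm (vertical).
Torsion M = P·e = 83.2×10³ × 225 = 18720000 N·mm.
Critical point at (x, y) = (117, 137.5) from centroid. f_tx = M·y/J = 273.5 N/mm; f_ty = M·x/J = 232.6 N/mm.
Resultant f_max = √[f_tx² + (f_v + f_ty)²] = √[273.5² + (139.8 + 232.6)²] = 462.1 N/mm.
Capacity per unit length: φr_n = 0.75 × 0.6 × 480 × (0.707 × 6) = 916.3 N/mm.
462.1 ≤ 916.3 → adequate.

f_max ≈ 462 N/mm; adequate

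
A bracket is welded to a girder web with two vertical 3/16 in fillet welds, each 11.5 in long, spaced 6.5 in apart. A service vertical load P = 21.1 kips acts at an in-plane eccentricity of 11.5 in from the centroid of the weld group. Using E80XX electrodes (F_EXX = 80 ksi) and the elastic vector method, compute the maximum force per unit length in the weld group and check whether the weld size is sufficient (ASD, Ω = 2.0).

f_max ≈ 3.77 kip/in; NOT adequate

Total weld length L_w = 23 in. Treat welds as unit-width lines.
Polar moment about centroid: J = 2[d³/12 + d(b/2)²] = 2[11.5³/12 + 11.5×3.25²] = 496.4 in³.
Direct shear f_v = P/L_w = 21.1 / 23 = 0.9174 kip/in (vertical).
Torsion M = P·e = 21.1 × 11.5 = 242.65 kip·in.
Critical point at (x, y) = (3.25, 5.75) from centroid. f_tx = M·y/J = 2.811 kip/in; f_ty = M·x/J = 1.589 kip/in.
Resultant f_max = √[f_tx² + (f_v + f_ty)²] = √[2.811² + (0.9174 + 1.589)²] = 3.766 kip/in.
Capacity per unit length: r_n/Ω = (1/2.0) × 0.6 × 80 × (0.707 × 0.1875) = 3.181 kip/in.
3.766 > 3.181 → NOT adequate.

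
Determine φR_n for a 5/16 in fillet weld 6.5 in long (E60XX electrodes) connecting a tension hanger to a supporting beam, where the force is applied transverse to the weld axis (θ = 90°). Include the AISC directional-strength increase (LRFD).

E60XX → F_EXX = 60 ksi.
t_e = 0.707 × 0.3125 = 0.2209 in; A_we = 0.2209 × 6.5 = 1.436 in².
Directional factor: 1.0 + 0.5 sin^1.5(90°) = 1.5.
F_nw = 0.6 × 60 × 1.5 = 54 ksi.
φR_n = 0.75 × 54 × 1.436 = 58.16 kips.

φR_n ≈ 58.2 kips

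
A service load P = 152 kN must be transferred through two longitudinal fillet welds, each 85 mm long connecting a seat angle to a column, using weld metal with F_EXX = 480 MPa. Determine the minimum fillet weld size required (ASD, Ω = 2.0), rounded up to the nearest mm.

w = 9 mm

Total weld length L = 170 mm.
Required throat t_e = P × Ω / (0.6 F_EXX × L) = 152 × 2.0 / (0.6 × 480 × 170 × 10⁻³) = 6.209 mm.
Required leg w = t_e / 0.707 = 8.782 mm → use 9 mm.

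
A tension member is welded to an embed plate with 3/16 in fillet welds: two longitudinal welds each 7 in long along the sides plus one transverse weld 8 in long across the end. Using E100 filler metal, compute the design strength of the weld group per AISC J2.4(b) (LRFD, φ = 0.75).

E100XX → F_EXX = 100 ksi.
t_e = 0.707 × 0.1875 = 0.1326 in.
R_nwl = 0.6 × 100 × 0.1326 × 14 = 111.4 kips (longitudinal, 2 welds).
R_nwt = 0.6 × 100 × 0.1326 × 8 = 63.63 kips (transverse, base value).
(i) R_nwl + R_nwt = 175 kips; (ii) 0.85 R_nwl + 1.5 R_nwt = 190.1 kips.
R_n = max = 190.1 kips [governs: (ii)]; φR_n = 142.6 kips.

φR_n ≈ 143 kips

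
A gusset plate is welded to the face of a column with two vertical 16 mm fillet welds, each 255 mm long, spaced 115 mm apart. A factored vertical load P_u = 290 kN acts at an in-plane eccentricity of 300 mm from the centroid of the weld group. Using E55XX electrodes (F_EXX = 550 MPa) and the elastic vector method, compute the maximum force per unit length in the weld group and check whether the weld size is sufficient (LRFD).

f_max ≈ 3010 N/mm; NOT adequate

Total weld length L_w = 510 mm. Treat welds as unit-width lines.
Polar moment about centroid: J = 2[d³/12 + d(b/2)²] = 2[255³/12 + 255×57.5²] = 4450000 mm³.
Direct shear f_v = P/L_w = 290×10³ / 510 = 568.6 N/mm (vertical).
Torsion M = P·e = 290×10³ × 300 = 87000000 N·mm.
Critical point at (x, y) = (57.5, 127.5) from centroid. f_tx = M·y/J = 2493 N/mm; f_ty = M·x/J = 1124 N/mm.
Resultant f_max = √[f_tx² + (f_v + f_ty)²] = √[2493² + (568.6 + 1124)²] = 3013 N/mm.
Capacity per unit length: φr_n = 0.75 × 0.6 × 550 × (0.707 × 16) = 2800 N/mm.
3013 > 2800 → NOT adequate.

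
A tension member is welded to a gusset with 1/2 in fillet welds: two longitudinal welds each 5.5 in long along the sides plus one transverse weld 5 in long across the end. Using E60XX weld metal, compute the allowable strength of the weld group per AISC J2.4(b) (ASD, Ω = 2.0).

E60XX → F_EXX = 60 ksi.
t_e = 0.707 × 0.5 = 0.3535 in.
R_nwl = 0.6 × 60 × 0.3535 × 11 = 140 kips (longitudinal, 2 welds).
R_nwt = 0.6 × 60 × 0.3535 × 5 = 63.63 kips (transverse, base value).
(i) R_nwl + R_nwt = 203.6 kips; (ii) 0.85 R_nwl + 1.5 R_nwt = 214.4 kips.
R_n = max = 214.4 kips [governs: (ii)]; R_n/Ω = 107.2 kips.

R_n/Ω ≈ 107 kips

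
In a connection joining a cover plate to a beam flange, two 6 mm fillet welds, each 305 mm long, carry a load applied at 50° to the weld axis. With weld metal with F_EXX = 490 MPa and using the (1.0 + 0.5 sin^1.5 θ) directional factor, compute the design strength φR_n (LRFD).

t_e = 0.707 × 6 = 4.242 mm; A_we = 4.242 × 610 = 2588 mm².
Directional factor: 1.0 + 0.5 sin^1.5(50°) = 1.335.
F_nw = 0.6 × 490 × 1.335 = 392.6 MPa.
φR_n = 0.75 × 392.6 × 2588 × 10⁻³ = 761.8 kN.

φR_n ≈ 762 kN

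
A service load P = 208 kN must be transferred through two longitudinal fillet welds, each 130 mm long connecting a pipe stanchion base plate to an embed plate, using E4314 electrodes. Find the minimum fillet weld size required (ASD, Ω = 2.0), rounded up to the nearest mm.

w = 9 mm

E43XX → F_EXX = 430 MPa.
Total weld length L = 260 mm.
Required throat t_e = P × Ω / (0.6 F_EXX × L) = 208 × 2.0 / (0.6 × 430 × 260 × 10⁻³) = 6.202 mm.
Required leg w = t_e / 0.707 = 8.772 mm → use 9 mm.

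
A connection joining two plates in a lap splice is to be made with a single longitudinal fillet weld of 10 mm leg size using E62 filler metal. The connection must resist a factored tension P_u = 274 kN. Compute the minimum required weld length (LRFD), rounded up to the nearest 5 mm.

E62XX → F_EXX = 620 MPa.
Throat t_e = 0.707 × 10 = 7.07 mm.
φr_n = 0.75 × 0.6 × 620 × 7.07 × 10⁻³ = 1.973 kN/mm.
L_req = P_u / φr_n = 274 / 1.973 = 138.9 mm total.
Round up → use L = 140 mm.

L = 140 mm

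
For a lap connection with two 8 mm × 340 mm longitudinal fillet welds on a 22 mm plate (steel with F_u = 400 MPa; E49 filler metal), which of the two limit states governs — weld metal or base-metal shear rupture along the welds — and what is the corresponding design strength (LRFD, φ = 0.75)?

φR_n ≈ 848 kN (weld metal governs)

E49XX → F_EXX = 490 MPa.
t_e = 0.707 × 8 = 5.656 mm; L = 680 mm.
Weld metal: φR_n = 0.75 × 0.6 × 490 × 5.656 × 680 × 10⁻³ = 848.1 kN.
Base metal (shear rupture): φR_n = 0.75 × 0.6 × 400 × 22 × 680 × 10⁻³ = 2693 kN.
Governing: weld metal.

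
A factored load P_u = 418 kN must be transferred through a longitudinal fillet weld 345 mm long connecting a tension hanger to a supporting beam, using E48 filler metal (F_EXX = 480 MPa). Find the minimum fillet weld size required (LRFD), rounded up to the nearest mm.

w = 8 mm

Total weld length L = 345 mm.
Required throat t_e = P_u / (φ × 0.6 F_EXX × L) = 418 / (0.75 × 0.6 × 480 × 345 × 10⁻³) = 5.609 mm.
Required leg w = t_e / 0.707 = 7.934 mm → use 8 mm.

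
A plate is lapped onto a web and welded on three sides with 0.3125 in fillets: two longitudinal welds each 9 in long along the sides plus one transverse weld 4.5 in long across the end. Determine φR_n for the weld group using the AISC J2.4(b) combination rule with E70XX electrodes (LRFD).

E70XX → F_EXX = 70 ksi.
t_e = 0.707 × 0.3125 = 0.2209 in.
R_nwl = 0.6 × 70 × 0.2209 × 18 = 167 kip (longitudinal, 2 welds).
R_nwt = 0.6 × 70 × 0.2209 × 4.5 = 41.76 kip (transverse, base value).
(i) R_nwl + R_nwt = 208.8 kip; (ii) 0.85 R_nwl + 1.5 R_nwt = 204.6 kip.
R_n = max = 208.8 kip [governs: (i)]; φR_n = 156.6 kip.

φR_n ≈ 157 kip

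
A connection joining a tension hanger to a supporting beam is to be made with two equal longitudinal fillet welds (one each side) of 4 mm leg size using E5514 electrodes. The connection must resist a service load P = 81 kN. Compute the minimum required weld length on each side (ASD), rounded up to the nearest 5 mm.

L = 90 mm on each side

E55XX → F_EXX = 550 MPa.
Throat t_e = 0.707 × 4 = 2.828 mm.
r_n/Ω = (0.6 × 550 × 2.828) / 2.0 = 466.6 N/mm = 0.4666 kN/mm.
L_req = P / (r_n/Ω) = 81 / 0.4666 = 173.6 mm total.
Per side: 173.6 / 2 = 86.79 mm.
Round up → use L = 90 mm on each side.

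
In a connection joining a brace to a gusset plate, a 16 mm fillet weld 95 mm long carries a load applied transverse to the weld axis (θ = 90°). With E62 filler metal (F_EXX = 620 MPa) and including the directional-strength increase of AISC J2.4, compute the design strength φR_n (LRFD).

φR_n ≈ 450 kN

t_e = 0.707 × 16 = 11.31 mm; A_we = 11.31 × 95 = 1075 mm².
Directional factor: 1.0 + 0.5 sin^1.5(90°) = 1.5.
F_nw = 0.6 × 620 × 1.5 = 558 MPa.
φR_n = 0.75 × 558 × 1075 × 10⁻³ = 449.7 kN.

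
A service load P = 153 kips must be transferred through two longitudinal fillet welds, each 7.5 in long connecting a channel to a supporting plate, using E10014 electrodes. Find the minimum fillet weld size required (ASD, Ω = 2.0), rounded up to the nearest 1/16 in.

w = 1/2 in

E100XX → F_EXX = 100 ksi.
Total weld length L = 15 in.
Required throat t_e = P × Ω / (0.6 F_EXX × L) = 153 × 2.0 / (0.6 × 100 × 15) = 0.34 in.
Required leg w = t_e / 0.707 = 0.4809 in → use 1/2 in.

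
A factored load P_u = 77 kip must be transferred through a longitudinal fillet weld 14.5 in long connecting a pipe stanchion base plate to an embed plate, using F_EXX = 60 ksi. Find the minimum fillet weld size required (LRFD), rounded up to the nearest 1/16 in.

w = 5/16 in

Total weld length L = 14.5 in.
Required throat t_e = P_u / (φ × 0.6 F_EXX × L) = 77 / (0.75 × 0.6 × 60 × 14.5) = 0.1967 in.
Required leg w = t_e / 0.707 = 0.2782 in → use 5/16 in.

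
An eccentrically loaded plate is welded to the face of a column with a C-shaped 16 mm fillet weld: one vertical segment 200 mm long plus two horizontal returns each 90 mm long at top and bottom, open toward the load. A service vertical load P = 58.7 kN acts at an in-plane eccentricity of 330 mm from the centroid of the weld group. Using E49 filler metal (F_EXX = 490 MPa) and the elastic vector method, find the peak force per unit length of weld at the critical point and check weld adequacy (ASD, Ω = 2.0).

Total weld length L_w = 380 mm. Treat welds as unit-width lines.
Centroid: x̄ = 2×90×45 / 380 = 21.32 mm from the vertical weld.
Polar moment about centroid: J = I_x + I_y = [200³/12 + 2×90×100²] + [200×21.32² + 2(90³/12 + 90×23.68²)] = 2780000 mm³.
Direct shear f_v = P/L_w = 58.7×10³ / 380 = 154.5 N/mm (vertical).
Torsion M = P·e = 58.7×10³ × 330 = 19371000 N·mm.
Critical point at (x, y) = (68.68, 100) from centroid. f_tx = M·y/J = 696.8 N/mm; f_ty = M·x/J = 478.6 N/mm.
Resultant f_max = √[f_tx² + (f_v + f_ty)²] = √[696.8² + (154.5 + 478.6)²] = 941.4 N/mm.
Capacity per unit length: r_n/Ω = (1/2.0) × 0.6 × 490 × (0.707 × 16) = 1663 N/mm.
941.4 ≤ 1663 → adequate.

f_max ≈ 941 N/mm; adequate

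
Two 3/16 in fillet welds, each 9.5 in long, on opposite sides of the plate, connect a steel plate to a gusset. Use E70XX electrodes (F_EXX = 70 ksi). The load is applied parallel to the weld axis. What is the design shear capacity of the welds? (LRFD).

φR_n ≈ 79.3 kip

Effective throat t_e = 0.707 × 0.1875 = 0.1326 in.
Total length L = 19 in; A_we = 0.1326 × 19 = 2.519 in².
F_nw = 0.6 F_EXX = 0.6 × 70 = 42 ksi.
φR_n = 0.75 × 42 × 2.519 = 79.34 kip.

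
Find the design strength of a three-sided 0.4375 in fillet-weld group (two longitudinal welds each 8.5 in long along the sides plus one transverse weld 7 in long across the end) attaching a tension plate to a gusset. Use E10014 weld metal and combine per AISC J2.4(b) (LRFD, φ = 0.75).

E100XX → F_EXX = 100 ksi.
t_e = 0.707 × 0.4375 = 0.3093 in.
R_nwl = 0.6 × 100 × 0.3093 × 17 = 315.5 kips (longitudinal, 2 welds).
R_nwt = 0.6 × 100 × 0.3093 × 7 = 129.9 kips (transverse, base value).
(i) R_nwl + R_nwt = 445.4 kips; (ii) 0.85 R_nwl + 1.5 R_nwt = 463 kips.
R_n = max = 463 kips [governs: (ii)]; φR_n = 347.3 kips.

φR_n ≈ 347 kips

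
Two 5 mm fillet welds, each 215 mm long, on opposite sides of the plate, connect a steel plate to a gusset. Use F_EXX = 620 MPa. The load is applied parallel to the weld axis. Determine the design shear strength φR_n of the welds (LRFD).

Effective throat t_e = 0.707 × 5 = 3.535 mm.
Total length L = 430 mm; A_we = 3.535 × 430 = 1520 mm².
F_nw = 0.6 F_EXX = 0.6 × 620 = 372 MPa.
φR_n = 0.75 × 372 × 1520 × 10⁻³ = 424.1 kN.

φR_n ≈ 424 kN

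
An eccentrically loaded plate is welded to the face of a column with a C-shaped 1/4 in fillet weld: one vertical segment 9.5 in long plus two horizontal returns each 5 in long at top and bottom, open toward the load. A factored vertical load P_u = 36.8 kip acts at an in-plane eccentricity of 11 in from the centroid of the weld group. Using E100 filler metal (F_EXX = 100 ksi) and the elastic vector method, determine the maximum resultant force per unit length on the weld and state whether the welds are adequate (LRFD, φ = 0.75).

Total weld length L_w = 19.5 in. Treat welds as unit-width lines.
Centroid: x̄ = 2×5×2.5 / 19.5 = 1.282 in from the vertical weld.
Polar moment about centroid: J = I_x + I_y = [9.5³/12 + 2×5×4.75²] + [9.5×1.282² + 2(5³/12 + 5×1.218²)] = 348.4 in³.
Direct shear f_v = P/L_w = 36.8 / 19.5 = 1.887 kip/in (vertical).
Torsion M = P·e = 36.8 × 11 = 404.8 kip·in.
Critical point at (x, y) = (3.718, 4.75) from centroid. f_tx = M·y/J = 5.52 kip/in; f_ty = M·x/J = 4.32 kip/in.
Resultant f_max = √[f_tx² + (f_v + f_ty)²] = √[5.52² + (1.887 + 4.32)²] = 8.307 kip/in.
Capacity per unit length: φr_n = 0.75 × 0.6 × 100 × (0.707 × 0.25) = 7.954 kip/in.
8.307 > 7.954 → NOT adequate.

f_max ≈ 8.31 kip/in; NOT adequate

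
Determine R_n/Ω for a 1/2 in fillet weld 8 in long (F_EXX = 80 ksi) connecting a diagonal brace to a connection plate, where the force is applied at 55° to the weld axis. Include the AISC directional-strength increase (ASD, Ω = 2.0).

t_e = 0.707 × 0.5 = 0.3535 in; A_we = 0.3535 × 8 = 2.828 in².
Directional factor: 1.0 + 0.5 sin^1.5(55°) = 1.371.
F_nw = 0.6 × 80 × 1.371 = 65.79 ksi.
R_n/Ω = (65.79 × 2.828) / 2.0 = 93.03 kips.

R_n/Ω ≈ 93 kips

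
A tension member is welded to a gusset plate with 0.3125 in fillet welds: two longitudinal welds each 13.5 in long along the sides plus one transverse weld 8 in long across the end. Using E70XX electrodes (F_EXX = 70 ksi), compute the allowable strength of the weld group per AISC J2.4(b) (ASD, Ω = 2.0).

t_e = 0.707 × 0.3125 = 0.2209 in.
R_nwl = 0.6 × 70 × 0.2209 × 27 = 250.5 kips (longitudinal, 2 welds).
R_nwt = 0.6 × 70 × 0.2209 × 8 = 74.23 kips (transverse, base value).
(i) R_nwl + R_nwt = 324.8 kips; (ii) 0.85 R_nwl + 1.5 R_nwt = 324.3 kips.
R_n = max = 324.8 kips [governs: (i)]; R_n/Ω = 162.4 kips.

R_n/Ω ≈ 162 kips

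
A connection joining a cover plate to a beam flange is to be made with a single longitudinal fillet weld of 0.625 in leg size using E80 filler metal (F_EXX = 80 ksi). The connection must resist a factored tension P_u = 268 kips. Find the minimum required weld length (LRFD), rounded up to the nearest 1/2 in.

L = 17 in

Throat t_e = 0.707 × 0.625 = 0.4419 in.
φr_n = 0.75 × 0.6 × 80 × 0.4419 = 15.91 kips/in.
L_req = P_u / φr_n = 268 / 15.91 = 16.85 in total.
Round up → use L = 17 in.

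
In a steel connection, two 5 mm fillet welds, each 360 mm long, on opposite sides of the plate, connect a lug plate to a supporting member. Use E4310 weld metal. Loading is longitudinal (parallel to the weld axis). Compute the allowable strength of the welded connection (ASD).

R_n/Ω ≈ 328 kN

E43XX → F_EXX = 430 MPa.
Effective throat t_e = 0.707 × 5 = 3.535 mm.
Total length L = 720 mm; A_we = 3.535 × 720 = 2545 mm².
F_nw = 0.6 F_EXX = 0.6 × 430 = 258 MPa.
R_n = 258 × 2545 × 10⁻³ = 656.7 kN; R_n/Ω = 656.7/2.0 = 328.3 kN.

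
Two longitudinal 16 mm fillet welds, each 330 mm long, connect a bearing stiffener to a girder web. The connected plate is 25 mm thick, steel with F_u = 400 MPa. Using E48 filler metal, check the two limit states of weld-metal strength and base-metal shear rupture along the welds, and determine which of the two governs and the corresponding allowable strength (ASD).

E48XX → F_EXX = 480 MPa.
t_e = 0.707 × 16 = 11.31 mm; L = 660 mm.
Weld metal: R_n/Ω = (1/2.0) × 0.6 × 480 × 11.31 × 660 × 10⁻³ = 1075 kN.
Base metal (shear rupture): R_n/Ω = (1/2.0) × 0.6 × 400 × 25 × 660 × 10⁻³ = 1980 kN.
Governing: weld metal.

R_n/Ω ≈ 1080 kN (weld metal governs)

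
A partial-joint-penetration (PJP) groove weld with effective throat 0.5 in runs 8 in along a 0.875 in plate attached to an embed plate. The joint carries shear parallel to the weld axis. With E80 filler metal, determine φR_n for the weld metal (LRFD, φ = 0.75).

φR_n ≈ 144 kips

E80XX → F_EXX = 80 ksi.
Effective throat (given) t_e = 0.5 in.
A_we = 0.5 × 8 = 4 in².
F_nw = 0.6 F_EXX = 48 ksi.
φR_n = 0.75 × 48 × 4 = 144 kips.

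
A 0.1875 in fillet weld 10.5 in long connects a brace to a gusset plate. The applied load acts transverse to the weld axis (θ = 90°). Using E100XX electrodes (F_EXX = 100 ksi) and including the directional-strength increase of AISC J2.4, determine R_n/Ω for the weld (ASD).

R_n/Ω ≈ 62.6 kip

t_e = 0.707 × 0.1875 = 0.1326 in; A_we = 0.1326 × 10.5 = 1.392 in².
Directional factor: 1.0 + 0.5 sin^1.5(90°) = 1.5.
F_nw = 0.6 × 100 × 1.5 = 90 ksi.
R_n/Ω = (90 × 1.392) / 2.0 = 62.64 kip.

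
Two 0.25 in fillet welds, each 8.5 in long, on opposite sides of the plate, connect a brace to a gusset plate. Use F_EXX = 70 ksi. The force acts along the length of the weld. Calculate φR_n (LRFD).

Effective throat t_e = 0.707 × 0.25 = 0.1767 in.
Total length L = 17 in; A_we = 0.1767 × 17 = 3.005 in².
F_nw = 0.6 F_EXX = 0.6 × 70 = 42 ksi.
φR_n = 0.75 × 42 × 3.005 = 94.65 kip.

φR_n ≈ 94.6 kip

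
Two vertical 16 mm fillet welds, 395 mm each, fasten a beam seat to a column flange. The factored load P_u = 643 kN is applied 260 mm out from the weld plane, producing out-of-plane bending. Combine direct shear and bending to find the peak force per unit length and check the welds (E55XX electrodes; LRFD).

E55XX → F_EXX = 550 MPa.
L_w = 2 × 395 = 790 mm; section modulus (unit throat) S = 2 × L²/6 = 52010 mm².
Direct shear f_v = P/L_w = 643×10³/790 = 813.9 N/mm.
Moment M = P × e = 643×10³ × 260 = 167180000 N·mm; bending f_b = M/S = 3214 N/mm.
f_max = √(f_v² + f_b²) = √(813.9² + 3214²) = 3316 N/mm.
φr_n = 0.75 × 0.6 × 550 × (0.707 × 16) = 2800 N/mm → NOT adequate.

f_max ≈ 3320 N/mm; NOT adequate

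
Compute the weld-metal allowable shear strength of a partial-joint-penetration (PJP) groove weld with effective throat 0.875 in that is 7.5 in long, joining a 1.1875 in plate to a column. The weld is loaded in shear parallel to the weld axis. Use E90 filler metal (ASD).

E90XX → F_EXX = 90 ksi.
Effective throat (given) t_e = 0.875 in.
A_we = 0.875 × 7.5 = 6.562 in².
F_nw = 0.6 F_EXX = 54 ksi.
R_n/Ω = (54 × 6.562) / 2.0 = 177.2 kip.

R_n/Ω ≈ 177 kip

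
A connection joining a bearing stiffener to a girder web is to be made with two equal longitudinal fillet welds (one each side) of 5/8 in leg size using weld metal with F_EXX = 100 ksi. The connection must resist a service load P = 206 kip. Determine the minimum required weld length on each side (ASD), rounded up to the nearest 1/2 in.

Throat t_e = 0.707 × 0.625 = 0.4419 in.
r_n/Ω = (0.6 × 100 × 0.4419) / 2.0 = 13.26 kip/in.
L_req = P / (r_n/Ω) = 206 / 13.26 = 15.54 in total.
Per side: 15.54 / 2 = 7.77 in.
Round up → use L = 8 in on each side.

L = 8 in on each side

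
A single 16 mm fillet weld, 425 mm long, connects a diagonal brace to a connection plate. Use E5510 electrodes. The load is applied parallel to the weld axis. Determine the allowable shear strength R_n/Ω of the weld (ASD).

E55XX → F_EXX = 550 MPa.
Effective throat t_e = 0.707 × 16 = 11.31 mm.
Total length L = 425 mm; A_we = 11.31 × 425 = 4808 mm².
F_nw = 0.6 F_EXX = 0.6 × 550 = 330 MPa.
R_n = 330 × 4808 × 10⁻³ = 1587 kN; R_n/Ω = 1587/2.0 = 793.3 kN.

R_n/Ω ≈ 793 kN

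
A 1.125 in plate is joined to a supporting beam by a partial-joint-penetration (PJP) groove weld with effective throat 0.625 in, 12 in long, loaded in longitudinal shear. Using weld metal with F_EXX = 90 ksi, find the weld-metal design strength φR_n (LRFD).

Effective throat (given) t_e = 0.625 in.
A_we = 0.625 × 12 = 7.5 in².
F_nw = 0.6 F_EXX = 54 ksi.
φR_n = 0.75 × 54 × 7.5 = 303.8 kips.

φR_n ≈ 304 kips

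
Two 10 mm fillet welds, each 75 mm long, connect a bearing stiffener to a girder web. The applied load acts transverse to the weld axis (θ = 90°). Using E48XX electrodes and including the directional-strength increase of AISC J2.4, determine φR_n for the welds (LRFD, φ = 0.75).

E48XX → F_EXX = 480 MPa.
t_e = 0.707 × 10 = 7.07 mm; A_we = 7.07 × 150 = 1060 mm².
Directional factor: 1.0 + 0.5 sin^1.5(90°) = 1.5.
F_nw = 0.6 × 480 × 1.5 = 432 MPa.
φR_n = 0.75 × 432 × 1060 × 10⁻³ = 343.6 kN.

φR_n ≈ 344 kN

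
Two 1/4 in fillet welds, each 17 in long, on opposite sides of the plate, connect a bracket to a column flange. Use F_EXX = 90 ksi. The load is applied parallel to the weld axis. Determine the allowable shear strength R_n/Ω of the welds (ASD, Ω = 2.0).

R_n/Ω ≈ 162 kip

Effective throat t_e = 0.707 × 0.25 = 0.1767 in.
Total length L = 34 in; A_we = 0.1767 × 34 = 6.01 in².
F_nw = 0.6 F_EXX = 0.6 × 90 = 54 ksi.
R_n = 54 × 6.01 = 324.5 kip; R_n/Ω = 324.5/2.0 = 162.3 kip.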